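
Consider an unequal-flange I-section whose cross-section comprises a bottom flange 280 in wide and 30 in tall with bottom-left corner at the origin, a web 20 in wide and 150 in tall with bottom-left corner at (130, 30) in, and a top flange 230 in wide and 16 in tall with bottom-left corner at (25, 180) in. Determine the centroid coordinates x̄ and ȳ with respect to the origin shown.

x̄ = 140.00 in, ȳ = 75.12 in

bottom flange: A = 280 × 30 = 8400.00, centroid at (140.00, 15.00).
web: A = 20 × 150 = 3000.00, centroid at (140.00, 105.00).
top flange: A = 230 × 16 = 3680.00, centroid at (140.00, 188.00).
ΣA = 15080.00 in², ΣAx̄ = 2111200.00 in³, ΣAȳ = 1132840.00 in³.
x̄ = 2111200.00/15080.00 = 140.00 in; ȳ = 1132840.00/15080.00 = 75.12 in.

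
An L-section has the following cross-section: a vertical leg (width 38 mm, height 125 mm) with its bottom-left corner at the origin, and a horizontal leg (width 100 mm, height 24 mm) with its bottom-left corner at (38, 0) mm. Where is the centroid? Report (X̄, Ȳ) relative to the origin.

Part | A | x̄ᵢ | ȳᵢ | A·x̄ᵢ | A·ȳᵢ
vertical leg | 4750.00 | 19.00 | 62.50 | 90250.00 | 296875.00
horizontal leg | 2400.00 | 88.00 | 12.00 | 211200.00 | 28800.00
Σ | 7150.00 |  |  | 301450.00 | 325675.00
X̄ = 301450.00 / 7150.00 = 42.16 mm
Ȳ = 325675.00 / 7150.00 = 45.55 mm

X̄ = 42.16 mm, Ȳ = 45.55 mm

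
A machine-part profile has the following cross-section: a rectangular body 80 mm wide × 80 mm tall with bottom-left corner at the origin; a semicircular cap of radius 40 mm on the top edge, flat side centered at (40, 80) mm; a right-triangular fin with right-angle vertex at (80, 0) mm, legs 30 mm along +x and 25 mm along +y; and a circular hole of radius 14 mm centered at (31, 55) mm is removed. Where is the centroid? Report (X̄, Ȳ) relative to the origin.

Part | A | x̄ᵢ | ȳᵢ | A·x̄ᵢ | A·ȳᵢ
rectangular body | 6400.00 | 40.00 | 40.00 | 256000.00 | 256000.00
semicircular top | 2513.27 | 40.00 | 96.98 | 100530.96 | 243728.60
triangular fin | 375.00 | 90.00 | 8.33 | 33750.00 | 3125.00
hole | -615.75 | 31.00 | 55.00 | -19088.32 | -33866.37
Σ | 8672.52 |  |  | 371192.65 | 468987.23
X̄ = 371192.65 / 8672.52 = 42.80 mm
Ȳ = 468987.23 / 8672.52 = 54.08 mm

X̄ = 42.80 mm, Ȳ = 54.08 mm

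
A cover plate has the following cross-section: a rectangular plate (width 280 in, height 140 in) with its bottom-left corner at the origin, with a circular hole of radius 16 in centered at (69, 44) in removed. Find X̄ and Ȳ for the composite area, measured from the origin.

Part | A | x̄ᵢ | ȳᵢ | A·x̄ᵢ | A·ȳᵢ
plate | 39200.00 | 140.00 | 70.00 | 5488000.00 | 2744000.00
hole | -804.25 | 69.00 | 44.00 | -55493.09 | -35386.90
Σ | 38395.75 |  |  | 5432506.91 | 2708613.10
X̄ = 5432506.91 / 38395.75 = 141.49 in
Ȳ = 2708613.10 / 38395.75 = 70.54 in

X̄ = 141.49 in, Ȳ = 70.54 in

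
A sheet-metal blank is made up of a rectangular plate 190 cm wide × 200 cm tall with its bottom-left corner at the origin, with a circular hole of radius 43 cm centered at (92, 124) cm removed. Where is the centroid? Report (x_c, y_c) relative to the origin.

x_c = 95.54 cm, y_c = 95.67 cm

plate: A = 190 × 200 = 38000.00, centroid at (95.00, 100.00).
hole: A = −π·43² = -5808.80, centroid at (92.00, 124.00).
ΣA = 32191.20 cm²
ΣAx_c = (38000.00)(95.00) + (-5808.80)(92.00) = 3075589.96 cm³
ΣAy_c = (38000.00)(100.00) + (-5808.80)(124.00) = 3079708.20 cm³
x_c = 3075589.96 / 32191.20 = 95.54 cm
y_c = 3079708.20 / 32191.20 = 95.67 cm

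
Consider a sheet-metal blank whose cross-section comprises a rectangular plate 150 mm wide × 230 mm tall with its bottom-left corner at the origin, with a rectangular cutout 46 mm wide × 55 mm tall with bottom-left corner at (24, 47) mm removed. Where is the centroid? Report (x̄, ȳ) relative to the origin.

x̄ = 77.22 mm, ȳ = 118.21 mm

plate: A = 150 × 230 = 34500.00, centroid at (75.00, 115.00).
hole: A = −(46 × 55) = -2530.00, centroid at (47.00, 74.50).
ΣA = 31970.00 mm², ΣAx̄ = 2468590.00 mm³, ΣAȳ = 3779015.00 mm³.
x̄ = 2468590.00/31970.00 = 77.22 mm; ȳ = 3779015.00/31970.00 = 118.21 mm.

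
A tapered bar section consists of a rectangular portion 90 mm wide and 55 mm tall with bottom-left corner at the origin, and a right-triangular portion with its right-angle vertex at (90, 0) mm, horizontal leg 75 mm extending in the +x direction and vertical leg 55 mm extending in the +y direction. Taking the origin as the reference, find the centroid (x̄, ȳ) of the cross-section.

rectangular portion: A = 90 × 55 = 4950.00, centroid at (45.00, 27.50).
triangular portion: A = ½·75·55 = 2062.50, centroid at (115.00, 18.33).
ΣA = 7012.50 mm²
ΣAx̄ = (4950.00)(45.00) + (2062.50)(115.00) = 459937.50 mm³
ΣAȳ = (4950.00)(27.50) + (2062.50)(18.33) = 173937.50 mm³
x̄ = 459937.50 / 7012.50 = 65.59 mm
ȳ = 173937.50 / 7012.50 = 24.80 mm

x̄ = 65.59 mm, ȳ = 24.80 mm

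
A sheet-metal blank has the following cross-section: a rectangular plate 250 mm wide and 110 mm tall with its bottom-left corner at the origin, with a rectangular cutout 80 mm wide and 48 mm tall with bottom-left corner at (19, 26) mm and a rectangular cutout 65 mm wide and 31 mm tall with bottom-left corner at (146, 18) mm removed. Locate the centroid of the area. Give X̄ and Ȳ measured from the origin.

plate: A = 250 × 110 = 27500.00, centroid at (125.00, 55.00).
hole 1: A = −(80 × 48) = -3840.00, centroid at (59.00, 50.00).
hole 2: A = −(65 × 31) = -2015.00, centroid at (178.50, 33.50).
ΣA = 21645.00 mm²
ΣAX̄ = (27500.00)(125.00) + (-3840.00)(59.00) + (-2015.00)(178.50) = 2851262.50 mm³
ΣAȲ = (27500.00)(55.00) + (-3840.00)(50.00) + (-2015.00)(33.50) = 1252997.50 mm³
X̄ = 2851262.50 / 21645.00 = 131.73 mm
Ȳ = 1252997.50 / 21645.00 = 57.89 mm

X̄ = 131.73 mm, Ȳ = 57.89 mm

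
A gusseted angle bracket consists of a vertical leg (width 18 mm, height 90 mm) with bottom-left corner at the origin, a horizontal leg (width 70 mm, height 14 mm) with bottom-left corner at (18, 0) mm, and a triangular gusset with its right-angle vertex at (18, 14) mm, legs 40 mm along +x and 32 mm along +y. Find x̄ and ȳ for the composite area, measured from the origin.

x̄ = 26.72 mm, ȳ = 29.49 mm

Part | A | x̄ᵢ | ȳᵢ | A·x̄ᵢ | A·ȳᵢ
vertical leg | 1620.00 | 9.00 | 45.00 | 14580.00 | 72900.00
horizontal leg | 980.00 | 53.00 | 7.00 | 51940.00 | 6860.00
gusset | 640.00 | 31.33 | 24.67 | 20053.33 | 15786.67
Σ | 3240.00 |  |  | 86573.33 | 95546.67
x̄ = 86573.33 / 3240.00 = 26.72 mm
ȳ = 95546.67 / 3240.00 = 29.49 mm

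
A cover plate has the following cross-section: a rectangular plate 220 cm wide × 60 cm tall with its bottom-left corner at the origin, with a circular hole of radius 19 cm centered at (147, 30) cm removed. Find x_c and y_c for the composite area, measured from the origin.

x_c = 106.52 cm, y_c = 30.00 cm

plate: A = 220 × 60 = 13200.00, centroid at (110.00, 30.00).
hole: A = −π·19² = -1134.11, centroid at (147.00, 30.00).
ΣA = 12065.89 cm²
ΣAx_c = (13200.00)(110.00) + (-1134.11)(147.00) = 1285285.10 cm³
ΣAy_c = (13200.00)(30.00) + (-1134.11)(30.00) = 361976.55 cm³
x_c = 1285285.10 / 12065.89 = 106.52 cm
y_c = 361976.55 / 12065.89 = 30.00 cm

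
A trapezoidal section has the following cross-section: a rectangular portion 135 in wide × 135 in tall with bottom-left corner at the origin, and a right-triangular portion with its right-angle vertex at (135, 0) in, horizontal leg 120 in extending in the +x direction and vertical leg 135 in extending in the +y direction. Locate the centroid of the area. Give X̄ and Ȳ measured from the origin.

rectangular portion: A = 135 × 135 = 18225.00, centroid at (67.50, 67.50).
triangular portion: A = ½·120·135 = 8100.00, centroid at (175.00, 45.00).
ΣA = 26325.00 in², ΣAX̄ = 2647687.50 in³, ΣAȲ = 1594687.50 in³.
X̄ = 2647687.50/26325.00 = 100.58 in; Ȳ = 1594687.50/26325.00 = 60.58 in.

X̄ = 100.58 in, Ȳ = 60.58 in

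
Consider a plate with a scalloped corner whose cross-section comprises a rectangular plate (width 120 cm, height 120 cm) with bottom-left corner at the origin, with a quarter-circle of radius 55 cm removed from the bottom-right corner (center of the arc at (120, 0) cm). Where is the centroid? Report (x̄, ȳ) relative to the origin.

plate: A = 120 × 120 = 14400.00, centroid at (60.00, 60.00).
removed quarter-circle: A = −¼π·55² = -2375.83, centroid at (96.66, 23.34).
ΣA = 12024.17 cm², ΣAx̄ = 634358.80 cm³, ΣAȳ = 808541.67 cm³.
x̄ = 634358.80/12024.17 = 52.76 cm; ȳ = 808541.67/12024.17 = 67.24 cm.

x̄ = 52.76 cm, ȳ = 67.24 cm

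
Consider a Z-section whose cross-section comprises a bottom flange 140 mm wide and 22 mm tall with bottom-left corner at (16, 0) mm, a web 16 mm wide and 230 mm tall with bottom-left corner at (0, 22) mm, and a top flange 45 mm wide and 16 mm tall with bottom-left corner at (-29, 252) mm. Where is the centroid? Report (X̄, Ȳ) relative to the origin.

X̄ = 38.72 mm, Ȳ = 96.96 mm

bottom flange: A = 140 × 22 = 3080.00, centroid at (86.00, 11.00).
web: A = 16 × 230 = 3680.00, centroid at (8.00, 137.00).
top flange: A = 45 × 16 = 720.00, centroid at (-6.50, 260.00).
ΣA = 7480.00 mm²
ΣAX̄ = (3080.00)(86.00) + (3680.00)(8.00) + (720.00)(-6.50) = 289640.00 mm³
ΣAȲ = (3080.00)(11.00) + (3680.00)(137.00) + (720.00)(260.00) = 725240.00 mm³
X̄ = 289640.00 / 7480.00 = 38.72 mm
Ȳ = 725240.00 / 7480.00 = 96.96 mm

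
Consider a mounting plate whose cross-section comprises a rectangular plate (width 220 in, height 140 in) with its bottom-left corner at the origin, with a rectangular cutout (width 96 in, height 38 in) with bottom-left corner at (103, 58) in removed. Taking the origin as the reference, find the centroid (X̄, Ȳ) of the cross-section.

plate: A = 220 × 140 = 30800.00, centroid at (110.00, 70.00).
hole: A = −(96 × 38) = -3648.00, centroid at (151.00, 77.00).
ΣA = 27152.00 in², ΣAX̄ = 2837152.00 in³, ΣAȲ = 1875104.00 in³.
X̄ = 2837152.00/27152.00 = 104.49 in; Ȳ = 1875104.00/27152.00 = 69.06 in.

X̄ = 104.49 in, Ȳ = 69.06 in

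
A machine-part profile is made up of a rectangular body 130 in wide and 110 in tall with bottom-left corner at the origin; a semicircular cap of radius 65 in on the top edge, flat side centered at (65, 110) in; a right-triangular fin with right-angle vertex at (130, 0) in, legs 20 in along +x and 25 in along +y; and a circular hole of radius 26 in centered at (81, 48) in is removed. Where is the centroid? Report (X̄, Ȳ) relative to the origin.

X̄ = 64.16 in, Ȳ = 83.92 in

Part | A | x̄ᵢ | ȳᵢ | A·x̄ᵢ | A·ȳᵢ
rectangular body | 14300.00 | 65.00 | 55.00 | 929500.00 | 786500.00
semicircular top | 6636.61 | 65.00 | 137.59 | 431379.94 | 913110.93
triangular fin | 250.00 | 136.67 | 8.33 | 34166.67 | 2083.33
hole | -2123.72 | 81.00 | 48.00 | -172021.05 | -101938.40
Σ | 19062.90 |  |  | 1223025.56 | 1599755.86
X̄ = 1223025.56 / 19062.90 = 64.16 in
Ȳ = 1599755.86 / 19062.90 = 83.92 in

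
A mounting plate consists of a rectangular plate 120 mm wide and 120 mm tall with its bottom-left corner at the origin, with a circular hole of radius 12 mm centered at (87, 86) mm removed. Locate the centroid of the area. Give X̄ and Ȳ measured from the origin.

X̄ = 59.12 mm, Ȳ = 59.16 mm

Part | A | x̄ᵢ | ȳᵢ | A·x̄ᵢ | A·ȳᵢ
plate | 14400.00 | 60.00 | 60.00 | 864000.00 | 864000.00
hole | -452.39 | 87.00 | 86.00 | -39357.87 | -38905.48
Σ | 13947.61 |  |  | 824642.13 | 825094.52
X̄ = 824642.13 / 13947.61 = 59.12 mm
Ȳ = 825094.52 / 13947.61 = 59.16 mm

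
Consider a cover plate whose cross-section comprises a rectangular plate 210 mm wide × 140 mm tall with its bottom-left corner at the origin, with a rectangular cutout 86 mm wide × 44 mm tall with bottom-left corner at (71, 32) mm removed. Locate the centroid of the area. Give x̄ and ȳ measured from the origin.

Part | A | x̄ᵢ | ȳᵢ | A·x̄ᵢ | A·ȳᵢ
plate | 29400.00 | 105.00 | 70.00 | 3087000.00 | 2058000.00
hole | -3784.00 | 114.00 | 54.00 | -431376.00 | -204336.00
Σ | 25616.00 |  |  | 2655624.00 | 1853664.00
x̄ = 2655624.00 / 25616.00 = 103.67 mm
ȳ = 1853664.00 / 25616.00 = 72.36 mm

x̄ = 103.67 mm, ȳ = 72.36 mm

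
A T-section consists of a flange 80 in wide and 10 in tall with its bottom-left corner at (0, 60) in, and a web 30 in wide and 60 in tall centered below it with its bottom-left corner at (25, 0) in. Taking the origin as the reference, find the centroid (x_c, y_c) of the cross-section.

web: A = 30 × 60 = 1800.00, centroid at (40.00, 30.00).
flange: A = 80 × 10 = 800.00, centroid at (40.00, 65.00).
ΣA = 2600.00 in², ΣAx_c = 104000.00 in³, ΣAy_c = 106000.00 in³.
x_c = 104000.00/2600.00 = 40.00 in; y_c = 106000.00/2600.00 = 40.77 in.

x_c = 40.00 in, y_c = 40.77 in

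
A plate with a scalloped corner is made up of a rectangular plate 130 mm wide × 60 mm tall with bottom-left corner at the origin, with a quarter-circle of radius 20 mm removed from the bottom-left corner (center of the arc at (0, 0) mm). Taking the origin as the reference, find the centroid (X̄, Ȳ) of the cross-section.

X̄ = 67.37 mm, Ȳ = 30.90 mm

Part | A | x̄ᵢ | ȳᵢ | A·x̄ᵢ | A·ȳᵢ
plate | 7800.00 | 65.00 | 30.00 | 507000.00 | 234000.00
removed quarter-circle | -314.16 | 8.49 | 8.49 | -2666.67 | -2666.67
Σ | 7485.84 |  |  | 504333.33 | 231333.33
X̄ = 504333.33 / 7485.84 = 67.37 mm
Ȳ = 231333.33 / 7485.84 = 30.90 mm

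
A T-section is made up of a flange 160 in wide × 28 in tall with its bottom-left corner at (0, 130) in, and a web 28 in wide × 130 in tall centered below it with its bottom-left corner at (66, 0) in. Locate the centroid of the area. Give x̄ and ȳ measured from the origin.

web: A = 28 × 130 = 3640.00, centroid at (80.00, 65.00).
flange: A = 160 × 28 = 4480.00, centroid at (80.00, 144.00).
ΣA = 8120.00 in²
ΣAx̄ = (3640.00)(80.00) + (4480.00)(80.00) = 649600.00 in³
ΣAȳ = (3640.00)(65.00) + (4480.00)(144.00) = 881720.00 in³
x̄ = 649600.00 / 8120.00 = 80.00 in
ȳ = 881720.00 / 8120.00 = 108.59 in

x̄ = 80.00 in, ȳ = 108.59 in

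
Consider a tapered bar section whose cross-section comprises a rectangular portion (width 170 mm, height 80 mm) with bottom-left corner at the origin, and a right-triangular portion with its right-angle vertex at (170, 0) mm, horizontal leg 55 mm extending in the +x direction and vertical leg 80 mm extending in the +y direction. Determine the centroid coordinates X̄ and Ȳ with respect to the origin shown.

X̄ = 99.39 mm, Ȳ = 38.14 mm

Part | A | x̄ᵢ | ȳᵢ | A·x̄ᵢ | A·ȳᵢ
rectangular portion | 13600.00 | 85.00 | 40.00 | 1156000.00 | 544000.00
triangular portion | 2200.00 | 188.33 | 26.67 | 414333.33 | 58666.67
Σ | 15800.00 |  |  | 1570333.33 | 602666.67
X̄ = 1570333.33 / 15800.00 = 99.39 mm
Ȳ = 602666.67 / 15800.00 = 38.14 mm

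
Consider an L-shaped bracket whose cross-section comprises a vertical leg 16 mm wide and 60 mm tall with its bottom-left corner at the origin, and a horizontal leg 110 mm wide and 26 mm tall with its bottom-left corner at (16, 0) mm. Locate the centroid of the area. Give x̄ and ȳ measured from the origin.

x̄ = 55.17 mm, ȳ = 17.27 mm

vertical leg: A = 16 × 60 = 960.00, centroid at (8.00, 30.00).
horizontal leg: A = 110 × 26 = 2860.00, centroid at (71.00, 13.00).
ΣA = 3820.00 mm², ΣAx̄ = 210740.00 mm³, ΣAȳ = 65980.00 mm³.
x̄ = 210740.00/3820.00 = 55.17 mm; ȳ = 65980.00/3820.00 = 17.27 mm.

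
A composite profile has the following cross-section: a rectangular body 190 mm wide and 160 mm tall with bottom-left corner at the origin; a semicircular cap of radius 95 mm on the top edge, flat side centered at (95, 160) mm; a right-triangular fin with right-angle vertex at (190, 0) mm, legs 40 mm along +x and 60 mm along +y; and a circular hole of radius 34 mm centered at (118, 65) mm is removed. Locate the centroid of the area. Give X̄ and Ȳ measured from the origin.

X̄ = 96.10 mm, Ȳ = 120.06 mm

rectangular body: A = 190 × 160 = 30400.00, centroid at (95.00, 80.00).
semicircular top: A = ½π·95² = 14176.44, centroid at (95.00, 200.32).
triangular fin: A = ½·40·60 = 1200.00, centroid at (203.33, 20.00).
hole: A = −π·34² = -3631.68, centroid at (118.00, 65.00).
ΣA = 42144.76 mm², ΣAX̄ = 4050223.13 mm³, ΣAȲ = 5059753.96 mm³.
X̄ = 4050223.13/42144.76 = 96.10 mm; Ȳ = 5059753.96/42144.76 = 120.06 mm.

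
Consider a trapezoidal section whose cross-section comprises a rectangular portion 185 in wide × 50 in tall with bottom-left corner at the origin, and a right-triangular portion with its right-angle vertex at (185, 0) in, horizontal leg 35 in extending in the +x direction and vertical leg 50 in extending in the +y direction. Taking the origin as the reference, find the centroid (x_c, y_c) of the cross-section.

rectangular portion: A = 185 × 50 = 9250.00, centroid at (92.50, 25.00).
triangular portion: A = ½·35·50 = 875.00, centroid at (196.67, 16.67).
ΣA = 10125.00 in², ΣAx_c = 1027708.33 in³, ΣAy_c = 245833.33 in³.
x_c = 1027708.33/10125.00 = 101.50 in; y_c = 245833.33/10125.00 = 24.28 in.

x_c = 101.50 in, y_c = 24.28 in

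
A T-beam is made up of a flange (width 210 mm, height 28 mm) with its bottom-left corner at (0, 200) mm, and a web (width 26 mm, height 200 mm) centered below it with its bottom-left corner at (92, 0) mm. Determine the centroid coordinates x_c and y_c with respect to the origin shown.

x_c = 105.00 mm, y_c = 160.50 mm

web: A = 26 × 200 = 5200.00, centroid at (105.00, 100.00).
flange: A = 210 × 28 = 5880.00, centroid at (105.00, 214.00).
ΣA = 11080.00 mm²
ΣAx_c = (5200.00)(105.00) + (5880.00)(105.00) = 1163400.00 mm³
ΣAy_c = (5200.00)(100.00) + (5880.00)(214.00) = 1778320.00 mm³
x_c = 1163400.00 / 11080.00 = 105.00 mm
y_c = 1778320.00 / 11080.00 = 160.50 mm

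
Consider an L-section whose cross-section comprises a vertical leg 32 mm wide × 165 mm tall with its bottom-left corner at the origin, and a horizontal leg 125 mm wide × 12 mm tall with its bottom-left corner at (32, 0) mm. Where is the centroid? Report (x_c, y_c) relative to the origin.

x_c = 33.37 mm, y_c = 65.58 mm

vertical leg: A = 32 × 165 = 5280.00, centroid at (16.00, 82.50).
horizontal leg: A = 125 × 12 = 1500.00, centroid at (94.50, 6.00).
ΣA = 6780.00 mm²
ΣAx_c = (5280.00)(16.00) + (1500.00)(94.50) = 226230.00 mm³
ΣAy_c = (5280.00)(82.50) + (1500.00)(6.00) = 444600.00 mm³
x_c = 226230.00 / 6780.00 = 33.37 mm
y_c = 444600.00 / 6780.00 = 65.58 mm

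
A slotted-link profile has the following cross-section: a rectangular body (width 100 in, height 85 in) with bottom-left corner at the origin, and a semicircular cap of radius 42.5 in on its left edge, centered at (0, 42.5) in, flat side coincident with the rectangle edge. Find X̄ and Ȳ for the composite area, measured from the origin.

Part | A | x̄ᵢ | ȳᵢ | A·x̄ᵢ | A·ȳᵢ
rectangular body | 8500.00 | 50.00 | 42.50 | 425000.00 | 361250.00
semicircular end | 2837.25 | -18.04 | 42.50 | -51177.08 | 120583.16
Σ | 11337.25 |  |  | 373822.92 | 481833.16
X̄ = 373822.92 / 11337.25 = 32.97 in
Ȳ = 481833.16 / 11337.25 = 42.50 in

X̄ = 32.97 in, Ȳ = 42.50 in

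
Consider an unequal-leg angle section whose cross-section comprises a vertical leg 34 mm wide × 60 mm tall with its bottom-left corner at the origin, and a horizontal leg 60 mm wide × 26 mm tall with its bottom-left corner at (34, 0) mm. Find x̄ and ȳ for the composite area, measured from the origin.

x̄ = 37.37 mm, ȳ = 22.63 mm

Part | A | x̄ᵢ | ȳᵢ | A·x̄ᵢ | A·ȳᵢ
vertical leg | 2040.00 | 17.00 | 30.00 | 34680.00 | 61200.00
horizontal leg | 1560.00 | 64.00 | 13.00 | 99840.00 | 20280.00
Σ | 3600.00 |  |  | 134520.00 | 81480.00
x̄ = 134520.00 / 3600.00 = 37.37 mm
ȳ = 81480.00 / 3600.00 = 22.63 mm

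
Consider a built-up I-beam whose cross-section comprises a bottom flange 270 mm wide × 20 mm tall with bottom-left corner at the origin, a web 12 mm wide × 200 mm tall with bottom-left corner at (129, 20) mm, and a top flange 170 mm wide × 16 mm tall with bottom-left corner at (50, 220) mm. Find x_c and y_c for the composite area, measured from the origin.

x_c = 135.00 mm, y_c = 91.46 mm

bottom flange: A = 270 × 20 = 5400.00, centroid at (135.00, 10.00).
web: A = 12 × 200 = 2400.00, centroid at (135.00, 120.00).
top flange: A = 170 × 16 = 2720.00, centroid at (135.00, 228.00).
ΣA = 10520.00 mm²
ΣAx_c = (5400.00)(135.00) + (2400.00)(135.00) + (2720.00)(135.00) = 1420200.00 mm³
ΣAy_c = (5400.00)(10.00) + (2400.00)(120.00) + (2720.00)(228.00) = 962160.00 mm³
x_c = 1420200.00 / 10520.00 = 135.00 mm
y_c = 962160.00 / 10520.00 = 91.46 mm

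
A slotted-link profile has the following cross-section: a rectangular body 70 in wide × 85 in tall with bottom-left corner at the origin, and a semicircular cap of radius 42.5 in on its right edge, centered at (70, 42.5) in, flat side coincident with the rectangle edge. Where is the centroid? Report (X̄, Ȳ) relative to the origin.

Part | A | x̄ᵢ | ȳᵢ | A·x̄ᵢ | A·ȳᵢ
rectangular body | 5950.00 | 35.00 | 42.50 | 208250.00 | 252875.00
semicircular end | 2837.25 | 88.04 | 42.50 | 249784.64 | 120583.16
Σ | 8787.25 |  |  | 458034.64 | 373458.16
X̄ = 458034.64 / 8787.25 = 52.12 in
Ȳ = 373458.16 / 8787.25 = 42.50 in

X̄ = 52.12 in, Ȳ = 42.50 in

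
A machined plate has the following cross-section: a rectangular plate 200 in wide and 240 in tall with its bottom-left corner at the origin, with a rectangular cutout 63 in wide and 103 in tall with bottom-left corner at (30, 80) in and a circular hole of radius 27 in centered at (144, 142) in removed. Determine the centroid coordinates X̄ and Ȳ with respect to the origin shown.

plate: A = 200 × 240 = 48000.00, centroid at (100.00, 120.00).
hole 1: A = −(63 × 103) = -6489.00, centroid at (61.50, 131.50).
hole 2: A = −π·27² = -2290.22, centroid at (144.00, 142.00).
ΣA = 39220.78 in², ΣAX̄ = 4071134.67 in³, ΣAȲ = 4581485.11 in³.
X̄ = 4071134.67/39220.78 = 103.80 in; Ȳ = 4581485.11/39220.78 = 116.81 in.

X̄ = 103.80 in, Ȳ = 116.81 in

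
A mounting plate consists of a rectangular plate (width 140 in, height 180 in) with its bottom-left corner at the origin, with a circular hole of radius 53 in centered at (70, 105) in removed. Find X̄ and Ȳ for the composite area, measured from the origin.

X̄ = 70.00 in, Ȳ = 81.92 in

plate: A = 140 × 180 = 25200.00, centroid at (70.00, 90.00).
hole: A = −π·53² = -8824.73, centroid at (70.00, 105.00).
ΣA = 16375.27 in²
ΣAX̄ = (25200.00)(70.00) + (-8824.73)(70.00) = 1146268.64 in³
ΣAȲ = (25200.00)(90.00) + (-8824.73)(105.00) = 1341402.95 in³
X̄ = 1146268.64 / 16375.27 = 70.00 in
Ȳ = 1341402.95 / 16375.27 = 81.92 in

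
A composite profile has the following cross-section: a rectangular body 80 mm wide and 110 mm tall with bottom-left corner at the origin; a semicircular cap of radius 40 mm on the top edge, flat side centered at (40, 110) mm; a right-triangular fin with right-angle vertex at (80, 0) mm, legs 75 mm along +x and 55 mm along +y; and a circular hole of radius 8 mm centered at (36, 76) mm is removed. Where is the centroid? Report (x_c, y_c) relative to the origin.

x_c = 50.24 mm, y_c = 62.67 mm

rectangular body: A = 80 × 110 = 8800.00, centroid at (40.00, 55.00).
semicircular top: A = ½π·40² = 2513.27, centroid at (40.00, 126.98).
triangular fin: A = ½·75·55 = 2062.50, centroid at (105.00, 18.33).
hole: A = −π·8² = -201.06, centroid at (36.00, 76.00).
ΣA = 13174.71 mm²
ΣAx_c = (8800.00)(40.00) + (2513.27)(40.00) + (2062.50)(105.00) + (-201.06)(36.00) = 661855.24 mm³
ΣAy_c = (8800.00)(55.00) + (2513.27)(126.98) + (2062.50)(18.33) + (-201.06)(76.00) = 825658.61 mm³
x_c = 661855.24 / 13174.71 = 50.24 mm
y_c = 825658.61 / 13174.71 = 62.67 mm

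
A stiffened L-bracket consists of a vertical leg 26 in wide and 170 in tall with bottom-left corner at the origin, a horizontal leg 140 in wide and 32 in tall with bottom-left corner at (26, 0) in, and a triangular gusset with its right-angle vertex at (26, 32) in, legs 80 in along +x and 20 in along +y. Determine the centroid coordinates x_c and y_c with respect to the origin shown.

x_c = 54.61 in, y_c = 49.31 in

vertical leg: A = 26 × 170 = 4420.00, centroid at (13.00, 85.00).
horizontal leg: A = 140 × 32 = 4480.00, centroid at (96.00, 16.00).
gusset: A = ½·80·20 = 800.00, centroid at (52.67, 38.67).
ΣA = 9700.00 in²
ΣAx_c = (4420.00)(13.00) + (4480.00)(96.00) + (800.00)(52.67) = 529673.33 in³
ΣAy_c = (4420.00)(85.00) + (4480.00)(16.00) + (800.00)(38.67) = 478313.33 in³
x_c = 529673.33 / 9700.00 = 54.61 in
y_c = 478313.33 / 9700.00 = 49.31 in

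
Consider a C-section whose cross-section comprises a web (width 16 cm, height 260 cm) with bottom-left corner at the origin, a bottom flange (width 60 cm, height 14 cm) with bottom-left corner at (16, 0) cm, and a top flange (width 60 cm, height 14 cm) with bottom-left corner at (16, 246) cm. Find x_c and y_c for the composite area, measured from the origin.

x_c = 18.93 cm, y_c = 130.00 cm

web: A = 16 × 260 = 4160.00, centroid at (8.00, 130.00).
bottom flange: A = 60 × 14 = 840.00, centroid at (46.00, 7.00).
top flange: A = 60 × 14 = 840.00, centroid at (46.00, 253.00).
ΣA = 5840.00 cm², ΣAx_c = 110560.00 cm³, ΣAy_c = 759200.00 cm³.
x_c = 110560.00/5840.00 = 18.93 cm; y_c = 759200.00/5840.00 = 130.00 cm.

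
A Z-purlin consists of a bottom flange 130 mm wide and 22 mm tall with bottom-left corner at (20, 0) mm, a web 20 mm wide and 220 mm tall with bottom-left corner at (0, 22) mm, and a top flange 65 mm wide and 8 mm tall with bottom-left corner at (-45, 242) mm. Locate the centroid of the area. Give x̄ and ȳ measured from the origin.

x̄ = 36.07 mm, ȳ = 95.14 mm

Part | A | x̄ᵢ | ȳᵢ | A·x̄ᵢ | A·ȳᵢ
bottom flange | 2860.00 | 85.00 | 11.00 | 243100.00 | 31460.00
web | 4400.00 | 10.00 | 132.00 | 44000.00 | 580800.00
top flange | 520.00 | -12.50 | 246.00 | -6500.00 | 127920.00
Σ | 7780.00 |  |  | 280600.00 | 740180.00
x̄ = 280600.00 / 7780.00 = 36.07 mm
ȳ = 740180.00 / 7780.00 = 95.14 mm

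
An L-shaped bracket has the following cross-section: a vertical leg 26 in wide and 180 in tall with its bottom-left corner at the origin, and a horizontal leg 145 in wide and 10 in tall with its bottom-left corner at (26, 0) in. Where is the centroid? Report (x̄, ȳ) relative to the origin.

Part | A | x̄ᵢ | ȳᵢ | A·x̄ᵢ | A·ȳᵢ
vertical leg | 4680.00 | 13.00 | 90.00 | 60840.00 | 421200.00
horizontal leg | 1450.00 | 98.50 | 5.00 | 142825.00 | 7250.00
Σ | 6130.00 |  |  | 203665.00 | 428450.00
x̄ = 203665.00 / 6130.00 = 33.22 in
ȳ = 428450.00 / 6130.00 = 69.89 in

x̄ = 33.22 in, ȳ = 69.89 in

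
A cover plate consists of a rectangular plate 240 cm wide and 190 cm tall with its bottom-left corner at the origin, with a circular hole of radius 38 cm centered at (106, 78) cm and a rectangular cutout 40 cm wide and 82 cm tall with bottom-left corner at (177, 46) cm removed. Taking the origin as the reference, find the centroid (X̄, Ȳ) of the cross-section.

X̄ = 115.00 cm, Ȳ = 97.74 cm

plate: A = 240 × 190 = 45600.00, centroid at (120.00, 95.00).
hole 1: A = −π·38² = -4536.46, centroid at (106.00, 78.00).
hole 2: A = −(40 × 82) = -3280.00, centroid at (197.00, 87.00).
ΣA = 37783.54 cm²
ΣAX̄ = (45600.00)(120.00) + (-4536.46)(106.00) + (-3280.00)(197.00) = 4344975.26 cm³
ΣAȲ = (45600.00)(95.00) + (-4536.46)(78.00) + (-3280.00)(87.00) = 3692796.14 cm³
X̄ = 4344975.26 / 37783.54 = 115.00 cm
Ȳ = 3692796.14 / 37783.54 = 97.74 cm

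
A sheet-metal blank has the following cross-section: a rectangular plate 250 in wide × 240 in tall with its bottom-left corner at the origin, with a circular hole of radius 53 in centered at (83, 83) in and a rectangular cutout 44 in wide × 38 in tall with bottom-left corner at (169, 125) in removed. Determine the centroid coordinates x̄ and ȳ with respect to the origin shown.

plate: A = 250 × 240 = 60000.00, centroid at (125.00, 120.00).
hole 1: A = −π·53² = -8824.73, centroid at (83.00, 83.00).
hole 2: A = −(44 × 38) = -1672.00, centroid at (191.00, 144.00).
ΣA = 49503.27 in², ΣAx̄ = 6448195.10 in³, ΣAȳ = 6226779.10 in³.
x̄ = 6448195.10/49503.27 = 130.26 in; ȳ = 6226779.10/49503.27 = 125.79 in.

x̄ = 130.26 in, ȳ = 125.79 in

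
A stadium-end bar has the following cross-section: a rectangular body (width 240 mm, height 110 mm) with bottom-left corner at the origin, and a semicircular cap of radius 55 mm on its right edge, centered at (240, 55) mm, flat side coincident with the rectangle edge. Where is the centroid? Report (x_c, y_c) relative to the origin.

Part | A | x̄ᵢ | ȳᵢ | A·x̄ᵢ | A·ȳᵢ
rectangular body | 26400.00 | 120.00 | 55.00 | 3168000.00 | 1452000.00
semicircular end | 4751.66 | 263.34 | 55.00 | 1251314.80 | 261341.24
Σ | 31151.66 |  |  | 4419314.80 | 1713341.24
x_c = 4419314.80 / 31151.66 = 141.86 mm
y_c = 1713341.24 / 31151.66 = 55.00 mm

x_c = 141.86 mm, y_c = 55.00 mm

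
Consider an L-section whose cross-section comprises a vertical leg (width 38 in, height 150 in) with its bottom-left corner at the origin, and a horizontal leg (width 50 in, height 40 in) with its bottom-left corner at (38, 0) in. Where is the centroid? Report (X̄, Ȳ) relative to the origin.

X̄ = 30.43 in, Ȳ = 60.71 in

vertical leg: A = 38 × 150 = 5700.00, centroid at (19.00, 75.00).
horizontal leg: A = 50 × 40 = 2000.00, centroid at (63.00, 20.00).
ΣA = 7700.00 in²
ΣAX̄ = (5700.00)(19.00) + (2000.00)(63.00) = 234300.00 in³
ΣAȲ = (5700.00)(75.00) + (2000.00)(20.00) = 467500.00 in³
X̄ = 234300.00 / 7700.00 = 30.43 in
Ȳ = 467500.00 / 7700.00 = 60.71 in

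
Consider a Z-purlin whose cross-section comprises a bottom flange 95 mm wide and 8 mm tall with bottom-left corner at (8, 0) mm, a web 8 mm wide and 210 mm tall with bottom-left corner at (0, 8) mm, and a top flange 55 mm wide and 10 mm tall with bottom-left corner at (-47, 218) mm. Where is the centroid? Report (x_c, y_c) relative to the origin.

bottom flange: A = 95 × 8 = 760.00, centroid at (55.50, 4.00).
web: A = 8 × 210 = 1680.00, centroid at (4.00, 113.00).
top flange: A = 55 × 10 = 550.00, centroid at (-19.50, 223.00).
ΣA = 2990.00 mm², ΣAx_c = 38175.00 mm³, ΣAy_c = 315530.00 mm³.
x_c = 38175.00/2990.00 = 12.77 mm; y_c = 315530.00/2990.00 = 105.53 mm.

x_c = 12.77 mm, y_c = 105.53 mm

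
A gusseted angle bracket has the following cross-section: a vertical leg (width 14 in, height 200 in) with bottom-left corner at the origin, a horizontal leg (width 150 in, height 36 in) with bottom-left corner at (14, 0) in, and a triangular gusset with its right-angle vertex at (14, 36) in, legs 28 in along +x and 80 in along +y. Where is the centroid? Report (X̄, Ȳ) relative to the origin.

Part | A | x̄ᵢ | ȳᵢ | A·x̄ᵢ | A·ȳᵢ
vertical leg | 2800.00 | 7.00 | 100.00 | 19600.00 | 280000.00
horizontal leg | 5400.00 | 89.00 | 18.00 | 480600.00 | 97200.00
gusset | 1120.00 | 23.33 | 62.67 | 26133.33 | 70186.67
Σ | 9320.00 |  |  | 526333.33 | 447386.67
X̄ = 526333.33 / 9320.00 = 56.47 in
Ȳ = 447386.67 / 9320.00 = 48.00 in

X̄ = 56.47 in, Ȳ = 48.00 in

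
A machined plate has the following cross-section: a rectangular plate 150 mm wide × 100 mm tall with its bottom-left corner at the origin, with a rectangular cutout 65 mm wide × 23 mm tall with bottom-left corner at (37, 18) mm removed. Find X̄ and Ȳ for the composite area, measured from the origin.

plate: A = 150 × 100 = 15000.00, centroid at (75.00, 50.00).
hole: A = −(65 × 23) = -1495.00, centroid at (69.50, 29.50).
ΣA = 13505.00 mm²
ΣAX̄ = (15000.00)(75.00) + (-1495.00)(69.50) = 1021097.50 mm³
ΣAȲ = (15000.00)(50.00) + (-1495.00)(29.50) = 705897.50 mm³
X̄ = 1021097.50 / 13505.00 = 75.61 mm
Ȳ = 705897.50 / 13505.00 = 52.27 mm

X̄ = 75.61 mm, Ȳ = 52.27 mm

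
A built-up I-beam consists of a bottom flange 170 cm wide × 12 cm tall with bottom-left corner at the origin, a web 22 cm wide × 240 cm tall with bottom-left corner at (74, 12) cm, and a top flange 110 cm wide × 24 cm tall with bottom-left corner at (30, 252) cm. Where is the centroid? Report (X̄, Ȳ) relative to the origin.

X̄ = 85.00 cm, Ȳ = 141.18 cm

bottom flange: A = 170 × 12 = 2040.00, centroid at (85.00, 6.00).
web: A = 22 × 240 = 5280.00, centroid at (85.00, 132.00).
top flange: A = 110 × 24 = 2640.00, centroid at (85.00, 264.00).
ΣA = 9960.00 cm², ΣAX̄ = 846600.00 cm³, ΣAȲ = 1406160.00 cm³.
X̄ = 846600.00/9960.00 = 85.00 cm; Ȳ = 1406160.00/9960.00 = 141.18 cm.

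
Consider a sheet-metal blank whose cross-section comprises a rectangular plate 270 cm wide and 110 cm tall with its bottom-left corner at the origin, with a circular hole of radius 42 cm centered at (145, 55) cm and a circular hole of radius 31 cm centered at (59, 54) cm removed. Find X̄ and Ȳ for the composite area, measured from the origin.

X̄ = 143.23 cm, Ȳ = 55.14 cm

plate: A = 270 × 110 = 29700.00, centroid at (135.00, 55.00).
hole 1: A = −π·42² = -5541.77, centroid at (145.00, 55.00).
hole 2: A = −π·31² = -3019.07, centroid at (59.00, 54.00).
ΣA = 21139.16 cm², ΣAX̄ = 3027818.27 cm³, ΣAȲ = 1165672.87 cm³.
X̄ = 3027818.27/21139.16 = 143.23 cm; Ȳ = 1165672.87/21139.16 = 55.14 cm.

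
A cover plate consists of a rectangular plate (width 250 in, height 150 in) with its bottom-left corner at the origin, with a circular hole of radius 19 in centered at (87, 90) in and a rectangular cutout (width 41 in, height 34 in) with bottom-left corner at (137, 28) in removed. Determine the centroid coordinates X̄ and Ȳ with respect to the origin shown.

X̄ = 124.94 in, Ȳ = 75.71 in

Part | A | x̄ᵢ | ȳᵢ | A·x̄ᵢ | A·ȳᵢ
plate | 37500.00 | 125.00 | 75.00 | 4687500.00 | 2812500.00
hole 1 | -1134.11 | 87.00 | 90.00 | -98668.00 | -102070.35
hole 2 | -1394.00 | 157.50 | 45.00 | -219555.00 | -62730.00
Σ | 34971.89 |  |  | 4369277.00 | 2647699.65
X̄ = 4369277.00 / 34971.89 = 124.94 in
Ȳ = 2647699.65 / 34971.89 = 75.71 in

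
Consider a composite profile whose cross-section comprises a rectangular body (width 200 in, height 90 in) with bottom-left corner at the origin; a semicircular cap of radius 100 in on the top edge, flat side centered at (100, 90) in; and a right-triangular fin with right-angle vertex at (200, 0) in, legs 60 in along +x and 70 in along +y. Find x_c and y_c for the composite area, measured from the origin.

Part | A | x̄ᵢ | ȳᵢ | A·x̄ᵢ | A·ȳᵢ
rectangular body | 18000.00 | 100.00 | 45.00 | 1800000.00 | 810000.00
semicircular top | 15707.96 | 100.00 | 132.44 | 1570796.33 | 2080383.36
triangular fin | 2100.00 | 220.00 | 23.33 | 462000.00 | 49000.00
Σ | 35807.96 |  |  | 3832796.33 | 2939383.36
x_c = 3832796.33 / 35807.96 = 107.04 in
y_c = 2939383.36 / 35807.96 = 82.09 in

x_c = 107.04 in, y_c = 82.09 in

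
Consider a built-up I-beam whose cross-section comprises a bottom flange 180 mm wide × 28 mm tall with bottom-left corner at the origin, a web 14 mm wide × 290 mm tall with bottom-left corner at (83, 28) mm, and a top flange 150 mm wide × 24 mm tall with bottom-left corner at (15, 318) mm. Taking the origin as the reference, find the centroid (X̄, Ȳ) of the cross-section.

X̄ = 90.00 mm, Ȳ = 154.40 mm

bottom flange: A = 180 × 28 = 5040.00, centroid at (90.00, 14.00).
web: A = 14 × 290 = 4060.00, centroid at (90.00, 173.00).
top flange: A = 150 × 24 = 3600.00, centroid at (90.00, 330.00).
ΣA = 12700.00 mm², ΣAX̄ = 1143000.00 mm³, ΣAȲ = 1960940.00 mm³.
X̄ = 1143000.00/12700.00 = 90.00 mm; Ȳ = 1960940.00/12700.00 = 154.40 mm.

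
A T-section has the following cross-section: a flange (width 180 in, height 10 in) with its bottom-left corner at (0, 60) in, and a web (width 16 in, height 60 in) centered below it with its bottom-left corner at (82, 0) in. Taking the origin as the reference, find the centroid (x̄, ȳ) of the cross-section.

web: A = 16 × 60 = 960.00, centroid at (90.00, 30.00).
flange: A = 180 × 10 = 1800.00, centroid at (90.00, 65.00).
ΣA = 2760.00 in², ΣAx̄ = 248400.00 in³, ΣAȳ = 145800.00 in³.
x̄ = 248400.00/2760.00 = 90.00 in; ȳ = 145800.00/2760.00 = 52.83 in.

x̄ = 90.00 in, ȳ = 52.83 in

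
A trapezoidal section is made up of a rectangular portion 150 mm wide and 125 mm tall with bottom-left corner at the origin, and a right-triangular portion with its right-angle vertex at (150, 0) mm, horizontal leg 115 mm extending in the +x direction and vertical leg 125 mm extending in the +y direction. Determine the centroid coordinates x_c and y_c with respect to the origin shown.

rectangular portion: A = 150 × 125 = 18750.00, centroid at (75.00, 62.50).
triangular portion: A = ½·115·125 = 7187.50, centroid at (188.33, 41.67).
ΣA = 25937.50 mm²
ΣAx_c = (18750.00)(75.00) + (7187.50)(188.33) = 2759895.83 mm³
ΣAy_c = (18750.00)(62.50) + (7187.50)(41.67) = 1471354.17 mm³
x_c = 2759895.83 / 25937.50 = 106.41 mm
y_c = 1471354.17 / 25937.50 = 56.73 mm

x_c = 106.41 mm, y_c = 56.73 mm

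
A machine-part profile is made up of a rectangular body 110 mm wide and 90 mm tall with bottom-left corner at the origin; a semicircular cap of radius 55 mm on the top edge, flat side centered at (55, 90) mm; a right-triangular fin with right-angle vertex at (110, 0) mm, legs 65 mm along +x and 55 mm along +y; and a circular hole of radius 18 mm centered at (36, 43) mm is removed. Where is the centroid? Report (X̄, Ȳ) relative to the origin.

X̄ = 65.14 mm, Ȳ = 63.10 mm

Part | A | x̄ᵢ | ȳᵢ | A·x̄ᵢ | A·ȳᵢ
rectangular body | 9900.00 | 55.00 | 45.00 | 544500.00 | 445500.00
semicircular top | 4751.66 | 55.00 | 113.34 | 261341.24 | 538565.97
triangular fin | 1787.50 | 131.67 | 18.33 | 235354.17 | 32770.83
hole | -1017.88 | 36.00 | 43.00 | -36643.54 | -43768.67
Σ | 15421.28 |  |  | 1004551.87 | 973068.13
X̄ = 1004551.87 / 15421.28 = 65.14 mm
Ȳ = 973068.13 / 15421.28 = 63.10 mm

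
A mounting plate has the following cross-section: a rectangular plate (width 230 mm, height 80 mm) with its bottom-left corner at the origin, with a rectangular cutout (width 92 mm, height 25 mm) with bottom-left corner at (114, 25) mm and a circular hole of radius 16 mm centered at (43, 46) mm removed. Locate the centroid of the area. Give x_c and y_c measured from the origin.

x_c = 112.02 mm, y_c = 40.06 mm

Part | A | x̄ᵢ | ȳᵢ | A·x̄ᵢ | A·ȳᵢ
plate | 18400.00 | 115.00 | 40.00 | 2116000.00 | 736000.00
hole 1 | -2300.00 | 160.00 | 37.50 | -368000.00 | -86250.00
hole 2 | -804.25 | 43.00 | 46.00 | -34582.65 | -36995.40
Σ | 15295.75 |  |  | 1713417.35 | 612754.60
x_c = 1713417.35 / 15295.75 = 112.02 mm
y_c = 612754.60 / 15295.75 = 40.06 mm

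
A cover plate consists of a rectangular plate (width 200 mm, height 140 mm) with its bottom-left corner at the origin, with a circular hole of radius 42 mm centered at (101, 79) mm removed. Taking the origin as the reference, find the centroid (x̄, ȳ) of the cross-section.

plate: A = 200 × 140 = 28000.00, centroid at (100.00, 70.00).
hole: A = −π·42² = -5541.77, centroid at (101.00, 79.00).
ΣA = 22458.23 mm², ΣAx̄ = 2240281.29 mm³, ΣAȳ = 1522200.21 mm³.
x̄ = 2240281.29/22458.23 = 99.75 mm; ȳ = 1522200.21/22458.23 = 67.78 mm.

x̄ = 99.75 mm, ȳ = 67.78 mm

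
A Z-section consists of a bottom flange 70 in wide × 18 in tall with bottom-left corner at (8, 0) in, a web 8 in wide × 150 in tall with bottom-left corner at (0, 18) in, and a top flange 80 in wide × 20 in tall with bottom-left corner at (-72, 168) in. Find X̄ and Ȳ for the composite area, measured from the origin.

bottom flange: A = 70 × 18 = 1260.00, centroid at (43.00, 9.00).
web: A = 8 × 150 = 1200.00, centroid at (4.00, 93.00).
top flange: A = 80 × 20 = 1600.00, centroid at (-32.00, 178.00).
ΣA = 4060.00 in²
ΣAX̄ = (1260.00)(43.00) + (1200.00)(4.00) + (1600.00)(-32.00) = 7780.00 in³
ΣAȲ = (1260.00)(9.00) + (1200.00)(93.00) + (1600.00)(178.00) = 407740.00 in³
X̄ = 7780.00 / 4060.00 = 1.92 in
Ȳ = 407740.00 / 4060.00 = 100.43 in

X̄ = 1.92 in, Ȳ = 100.43 in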